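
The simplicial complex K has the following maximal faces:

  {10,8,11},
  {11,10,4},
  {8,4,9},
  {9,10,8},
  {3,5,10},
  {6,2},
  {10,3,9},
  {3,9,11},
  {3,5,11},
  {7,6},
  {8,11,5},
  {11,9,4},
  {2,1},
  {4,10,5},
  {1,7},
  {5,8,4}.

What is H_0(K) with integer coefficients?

H_0 ≅ Z^2.

Order the vertices as 1 < 2 < 3 < 4 < 5 < 6 < 7 < 8 < 9 < 10 < 11. Listing each simplex with vertices in this order, K has dimension 2 with simplices:

  0-simplices (11): [1], [2], [3], [4], [5], [6], [7], [8], [9], [10], [11]
  1-simplices (22): (22 of them)
  2-simplices (12): [3,5,10], [3,5,11], [3,9,10], [3,9,11], [4,5,8], [4,5,10], [4,8,9], [4,9,11], [4,10,11], [5,8,11], [8,9,10], [8,10,11]

giving chain groups C_0 ≅ Z^11, C_1 ≅ Z^22, C_2 ≅ Z^12.

∂_1: C_1 → C_0 sends each edge [p,q] (with p < q) to q − p. For instance
  ∂[3,9] = [9] − [3].
The resulting 11×22 matrix has rank 9, and its Smith normal form has invariant factors (1,1,1,1,1,1,1,1,1).

The boundary map ∂_2: C_2 → C_1 maps a triangle to the signed sum of its edges. For instance
  ∂[4,8,9] = [8,9] − [4,9] + [4,8],
  ∂[3,9,11] = [9,11] − [3,11] + [3,9].
As a 22×12 matrix over Z this has rank 12, with invariant factors (1,1,1,1,1,1,1,1,1,1,1,2).

Reading off H_k = ker ∂_k / im ∂_{k+1}:

  H_0: rank C_0 − rank ∂_1 = 11 − 9 = 2, and the invariant factors of ∂_1 are all 1, so H_0 ≅ Z^2.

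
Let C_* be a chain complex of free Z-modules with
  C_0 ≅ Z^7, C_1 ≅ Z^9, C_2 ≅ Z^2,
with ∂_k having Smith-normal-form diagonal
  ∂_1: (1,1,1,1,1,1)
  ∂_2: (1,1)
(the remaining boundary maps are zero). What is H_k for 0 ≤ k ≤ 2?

H_0: b_0 = 7 − 0 − 6 = 1; torsion from ∂_1 factors > 1: none. So H_0 = Z.
H_1: b_1 = 9 − 6 − 2 = 1; torsion from ∂_2 factors > 1: none. So H_1 = Z.
H_2: b_2 = 2 − 2 − 0 = 0; torsion from ∂_3 factors > 1: none. So H_2 = 0.

H_0 = Z,  H_1 = Z,  H_2 = 0.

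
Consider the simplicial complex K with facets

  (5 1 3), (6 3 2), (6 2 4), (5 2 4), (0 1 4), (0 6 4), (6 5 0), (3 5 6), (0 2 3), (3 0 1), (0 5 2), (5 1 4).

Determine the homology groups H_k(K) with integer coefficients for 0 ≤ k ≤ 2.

H_0 = Z,  H_1 = Z/2,  H_2 = 0.

Take the total order 0 < 1 < 2 < 3 < 4 < 5 < 6 on the vertex set. Then K (dimension 2) consists of the simplices:

  0-simplices (7): [0], [1], [2], [3], [4], [5], [6]
  1-simplices (18): [0,1], [0,2], [0,3], [0,4], [0,5], [0,6], [1,3], [1,4], [1,5], [2,3], [2,4], [2,5], [2,6], [3,5], [3,6], [4,5], [4,6], [5,6]
  2-simplices (12): [0,1,3], [0,1,4], [0,2,3], [0,2,5], [0,4,6], [0,5,6], [1,3,5], [1,4,5], [2,3,6], [2,4,5], [2,4,6], [3,5,6]

Hence C_0 ≅ Z^7, C_1 ≅ Z^18, C_2 ≅ Z^12.

∂_1: C_1 → C_0 sends each edge [p,q] (with p < q) to q − p. For instance
  ∂[4,6] = [6] − [4].
As a 7×18 matrix over Z this has rank 6, with invariant factors (1,1,1,1,1,1).

Boundary ∂_2: C_2 → C_1 maps a triangle to the signed sum of its edges. For instance
  ∂[0,4,6] = [4,6] − [0,6] + [0,4],
  ∂[2,3,6] = [3,6] − [2,6] + [2,3].
The 18×12 boundary matrix has rank 12 and Smith normal form diag(1,1,1,1,1,1,1,1,1,1,1,2).

Computing H_k = (kernel of ∂_k) / (image of ∂_{k+1}):

  H_0: rank C_0 − rank ∂_1 = 7 − 6 = 1, and the invariant factors of ∂_1 are all 1, so H_0 = Z.
  H_1: rank ker ∂_1 − rank ∂_2 = (18 − 6) − 12 = 0, and ∂_2 has invariant factor 2 > 1, so H_1 = Z/2.
  H_2: rank ker ∂_2 − rank ∂_3 = (12 − 12) − 0 = 0, and there is no ∂_3, so H_2 = 0.

As a check, the Euler characteristic is 7 − 18 + 12 = 1, which agrees with 1 − 0 + 0 = 1.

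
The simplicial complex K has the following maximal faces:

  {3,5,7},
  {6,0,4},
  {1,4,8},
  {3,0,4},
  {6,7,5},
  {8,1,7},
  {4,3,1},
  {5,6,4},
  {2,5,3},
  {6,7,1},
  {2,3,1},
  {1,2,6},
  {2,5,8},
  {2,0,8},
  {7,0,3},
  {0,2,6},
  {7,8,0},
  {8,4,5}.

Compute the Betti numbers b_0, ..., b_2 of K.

b_0 = 1, b_1 = 2, b_2 = 1.

Fix the vertex order 0 < 1 < 2 < 3 < 4 < 5 < 6 < 7 < 8 and write every simplex with vertices in increasing order. Then dim K = 2 and the simplices of K are:

  0-simplices (9): [0], [1], [2], [3], [4], [5], [6], [7], [8]
  1-simplices (27): (27 of them)
  2-simplices (18): [0,2,6], [0,2,8], [0,3,4], [0,3,7], [0,4,6], [0,7,8], [1,2,3], [1,2,6], [1,3,4], [1,4,8], [1,6,7], [1,7,8], [2,3,5], [2,5,8], [3,5,7], [4,5,6], [4,5,8], [5,6,7]

so the chain groups are C_0 ≅ Z^9, C_1 ≅ Z^27, C_2 ≅ Z^18.

∂_1: C_1 → C_0 is given by ∂[p,q] = [q] − [p]. For instance
  ∂[1,8] = [8] − [1].
As a 9×27 matrix over Z this has rank 8, with invariant factors (1,1,1,1,1,1,1,1).

The boundary map ∂_2: C_2 → C_1 maps a triangle to the signed sum of its edges. For instance
  ∂[1,7,8] = [7,8] − [1,8] + [1,7],
  ∂[0,2,8] = [2,8] − [0,8] + [0,2].
As a 27×18 matrix over Z this has rank 17, with invariant factors (1,1,1,1,1,1,1,1,1,1,1,1,1,1,1,1,1).

Now H_k = ker ∂_k / im ∂_{k+1}, so:

  H_0: rank C_0 − rank ∂_1 = 9 − 8 = 1, and the invariant factors of ∂_1 are all 1, so H_0 ≅ Z.
  H_1: rank ker ∂_1 − rank ∂_2 = (27 − 8) − 17 = 2, and the invariant factors of ∂_2 are all 1, so H_1 ≅ Z^2.
  H_2: rank ker ∂_2 − rank ∂_3 = (18 − 17) − 0 = 1, and there is no ∂_3, so H_2 ≅ Z.

As a check, the Euler characteristic is 9 − 27 + 18 = 0, which agrees with 1 − 2 + 1 = 0.

Hence the Betti numbers are b_0 = 1, b_1 = 2, b_2 = 1.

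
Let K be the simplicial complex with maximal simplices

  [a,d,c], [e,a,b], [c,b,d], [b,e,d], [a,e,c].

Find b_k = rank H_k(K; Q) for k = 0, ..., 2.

b_0 = 1, b_1 = 1, b_2 = 0.

Fix the vertex order a < b < c < d < e and write every simplex with vertices in increasing order. Then dim K = 2 and the simplices of K are:

  0-simplices (5): a, b, c, d, e
  1-simplices (10): ab, ac, ad, ae, bc, bd, be, cd, ce, de
  2-simplices (5): abe, acd, ace, bcd, bde

Hence C_0 ≅ Z^5, C_1 ≅ Z^10, C_2 ≅ Z^5.

The boundary map ∂_1: C_1 → C_0 sends each edge [p,q] (with p < q) to q − p. For instance
  ∂de = e − d.
The 5×10 boundary matrix has rank 4 and Smith normal form diag(1,1,1,1).

The boundary map ∂_2: C_2 → C_1 acts by ∂[p,q,r] = [q,r] − [p,r] + [p,q]. For instance
  ∂ace = ce − ae + ac,
  ∂bcd = cd − bd + bc.
The resulting 10×5 matrix has rank 5, and its Smith normal form has invariant factors (1,1,1,1,1).

Computing H_k = (kernel of ∂_k) / (image of ∂_{k+1}):

  H_0: rank C_0 − rank ∂_1 = 5 − 4 = 1, and the invariant factors of ∂_1 are all 1, so H_0 = Z.
  H_1: rank ker ∂_1 − rank ∂_2 = (10 − 4) − 5 = 1, and the invariant factors of ∂_2 are all 1, so H_1 = Z.
  H_2: rank ker ∂_2 − rank ∂_3 = (5 − 5) − 0 = 0, and there is no ∂_3, so H_2 = 0.

As a check, the Euler characteristic is 5 − 10 + 5 = 0, which agrees with 1 − 1 + 0 = 0.
(K is a triangulation of the Möbius band.)

Hence the Betti numbers are b_0 = 1, b_1 = 1, b_2 = 0.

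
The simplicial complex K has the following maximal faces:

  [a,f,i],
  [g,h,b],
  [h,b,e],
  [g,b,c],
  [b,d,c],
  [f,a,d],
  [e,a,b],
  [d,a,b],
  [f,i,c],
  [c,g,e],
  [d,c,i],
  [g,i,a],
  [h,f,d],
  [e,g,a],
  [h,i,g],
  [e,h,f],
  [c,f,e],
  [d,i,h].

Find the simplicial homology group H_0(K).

H_0 = Z.

Fix the vertex order a < b < c < d < e < f < g < h < i and write every simplex with vertices in increasing order. Then dim K = 2 and the simplices of K are:

  0-simplices (9): a, b, c, d, e, f, g, h, i
  1-simplices (27): ab, ad, ae, af, ag, ai, bc, bd, be, bg, bh, cd, ce, cf, cg, ci, df, dh, di, ef, eg, eh, fh, fi, gh, gi, hi
  2-simplices (18): abd, abe, adf, aeg, afi, agi, bcd, bcg, beh, bgh, cdi, cef, ceg, cfi, dfh, dhi, efh, ghi

so the chain groups are C_0 ≅ Z^9, C_1 ≅ Z^27, C_2 ≅ Z^18.

Boundary ∂_1: C_1 → C_0 maps an edge to its endpoints' difference, ∂[p,q] = q − p. For instance
  ∂di = i − d.
As a 9×27 matrix over Z this has rank 8, with invariant factors (1,1,1,1,1,1,1,1).

The boundary map ∂_2: C_2 → C_1 acts by ∂[p,q,r] = [q,r] − [p,r] + [p,q]. For instance
  ∂bgh = gh − bh + bg,
  ∂dfh = fh − dh + df.
The resulting 27×18 matrix has rank 18, and its Smith normal form has invariant factors (1,1,1,1,1,1,1,1,1,1,1,1,1,1,1,1,1,2).

Computing H_k = (kernel of ∂_k) / (image of ∂_{k+1}):

  H_0: rank C_0 − rank ∂_1 = 9 − 8 = 1, and the invariant factors of ∂_1 are all 1, so H_0 ≅ Z.

(K is a triangulation of the Klein bottle.)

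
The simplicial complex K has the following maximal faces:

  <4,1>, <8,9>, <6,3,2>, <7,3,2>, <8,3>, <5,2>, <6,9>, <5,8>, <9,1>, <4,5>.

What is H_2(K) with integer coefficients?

H_2 ≅ 0.

Order the vertices as 1 < 2 < 3 < 4 < 5 < 6 < 7 < 8 < 9. Listing each simplex with vertices in this order, K has dimension 2 with simplices:

  0-simplices (9): [1], [2], [3], [4], [5], [6], [7], [8], [9]
  1-simplices (13): [1,4], [1,9], [2,3], [2,5], [2,6], [2,7], [3,6], [3,7], [3,8], [4,5], [5,8], [6,9], [8,9]
  2-simplices (2): [2,3,6], [2,3,7]

Hence C_0 ≅ Z^9, C_1 ≅ Z^13, C_2 ≅ Z^2.

∂_1: C_1 → C_0 maps an edge to its endpoints' difference, ∂[p,q] = q − p.
The resulting 9×13 matrix has rank 8, and its Smith normal form has invariant factors (1,1,1,1,1,1,1,1).

The boundary map ∂_2: C_2 → C_1 acts by ∂[p,q,r] = [q,r] − [p,r] + [p,q]. For instance
  ∂[2,3,7] = [3,7] − [2,7] + [2,3],
  ∂[2,3,6] = [3,6] − [2,6] + [2,3].
The resulting 13×2 matrix has rank 2, and its Smith normal form has invariant factors (1,1).

Reading off H_k = ker ∂_k / im ∂_{k+1}:

  H_2: rank ker ∂_2 − rank ∂_3 = (2 − 2) − 0 = 0, and there is no ∂_3, so H_2 ≅ 0.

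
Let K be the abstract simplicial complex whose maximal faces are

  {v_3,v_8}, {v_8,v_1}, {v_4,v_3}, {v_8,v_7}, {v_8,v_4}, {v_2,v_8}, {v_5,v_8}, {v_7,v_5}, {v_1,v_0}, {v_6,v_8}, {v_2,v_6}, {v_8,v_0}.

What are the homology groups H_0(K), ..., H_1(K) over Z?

H_0 ≅ Z,  H_1 ≅ Z^4.

Fix the vertex order v_0 < v_1 < v_2 < v_3 < v_4 < v_5 < v_6 < v_7 < v_8 and write every simplex with vertices in increasing order. Then dim K = 1 and the simplices of K are:

  0-simplices (9): [v_0], [v_1], [v_2], [v_3], [v_4], [v_5], [v_6], [v_7], [v_8]
  1-simplices (12): [v_0,v_1], [v_0,v_8], [v_1,v_8], [v_2,v_6], [v_2,v_8], [v_3,v_4], [v_3,v_8], [v_4,v_8], [v_5,v_7], [v_5,v_8], [v_6,v_8], [v_7,v_8]

giving chain groups C_0 ≅ Z^9, C_1 ≅ Z^12.

Boundary ∂_1: C_1 → C_0 maps an edge to its endpoints' difference, ∂[p,q] = q − p.
As a 9×12 matrix over Z this has rank 8, with invariant factors (1,1,1,1,1,1,1,1).

Reading off H_k = ker ∂_k / im ∂_{k+1}:

  H_0: rank C_0 − rank ∂_1 = 9 − 8 = 1, and the invariant factors of ∂_1 are all 1, so H_0 = Z.
  H_1: rank ker ∂_1 − rank ∂_2 = (12 − 8) − 0 = 4, and there is no ∂_2, so H_1 = Z^4.

As a check, the Euler characteristic is 9 − 12 = -3, which agrees with 1 − 4 = -3.
(K is a triangulation of a wedge of 4 circles.)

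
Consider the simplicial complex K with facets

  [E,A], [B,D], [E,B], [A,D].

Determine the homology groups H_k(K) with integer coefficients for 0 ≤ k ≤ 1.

We work with the vertex ordering A < B < D < E. The simplices of K, each written with vertices in increasing order, are:

  0-simplices (4): A, B, D, E
  1-simplices (4): AD, AE, BD, BE

so the chain groups are C_0 ≅ Z^4, C_1 ≅ Z^4.

Boundary ∂_1: C_1 → C_0 maps an edge to its endpoints' difference, ∂[p,q] = q − p.
The 4×4 boundary matrix has rank 3 and Smith normal form diag(1,1,1).

Now H_k = ker ∂_k / im ∂_{k+1}, so:

  H_0: rank C_0 − rank ∂_1 = 4 − 3 = 1, and the invariant factors of ∂_1 are all 1, so H_0 ≅ Z.
  H_1: rank ker ∂_1 − rank ∂_2 = (4 − 3) − 0 = 1, and there is no ∂_2, so H_1 ≅ Z.

As a check, the Euler characteristic is 4 − 4 = 0, which agrees with 1 − 1 = 0.

H_0 = Z,  H_1 = Z.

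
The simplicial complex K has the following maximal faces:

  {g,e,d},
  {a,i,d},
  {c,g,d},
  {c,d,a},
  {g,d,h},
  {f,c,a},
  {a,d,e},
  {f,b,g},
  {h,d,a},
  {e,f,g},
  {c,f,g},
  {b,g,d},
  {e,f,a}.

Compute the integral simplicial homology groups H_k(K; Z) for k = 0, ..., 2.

Order the vertices as a < b < c < d < e < f < g < h < i. Listing each simplex with vertices in this order, K has dimension 2 with simplices:

  0-simplices (9): a, b, c, d, e, f, g, h, i
  1-simplices (20): ac, ad, ae, af, ah, ai, bd, bf, bg, cd, cf, cg, de, dg, dh, di, ef, eg, fg, gh
  2-simplices (13): acd, acf, ade, adh, adi, aef, bdg, bfg, cdg, cfg, deg, dgh, efg

giving chain groups C_0 ≅ Z^9, C_1 ≅ Z^20, C_2 ≅ Z^13.

The boundary map ∂_1: C_1 → C_0 is given by ∂[p,q] = [q] − [p].
As a 9×20 matrix over Z this has rank 8, with invariant factors (1,1,1,1,1,1,1,1).

The boundary map ∂_2: C_2 → C_1 maps a triangle to the signed sum of its edges. For instance
  ∂efg = fg − eg + ef,
  ∂ade = de − ae + ad.
The resulting 20×13 matrix has rank 12, and its Smith normal form has invariant factors (1,1,1,1,1,1,1,1,1,1,1,1).

Computing H_k = (kernel of ∂_k) / (image of ∂_{k+1}):

  H_0: rank C_0 − rank ∂_1 = 9 − 8 = 1, and the invariant factors of ∂_1 are all 1, so H_0 ≅ Z.
  H_1: rank ker ∂_1 − rank ∂_2 = (20 − 8) − 12 = 0, and the invariant factors of ∂_2 are all 1, so H_1 ≅ 0.
  H_2: rank ker ∂_2 − rank ∂_3 = (13 − 12) − 0 = 1, and there is no ∂_3, so H_2 ≅ Z.

H_0 ≅ Z,  H_1 = 0,  H_2 ≅ Z.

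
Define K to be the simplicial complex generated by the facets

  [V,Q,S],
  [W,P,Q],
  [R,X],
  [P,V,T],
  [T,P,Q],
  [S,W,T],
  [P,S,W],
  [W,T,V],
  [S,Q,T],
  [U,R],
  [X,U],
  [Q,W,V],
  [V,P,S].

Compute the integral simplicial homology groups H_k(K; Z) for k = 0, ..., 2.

H_0 ≅ Z^2,  H_1 ≅ Z ⊕ Z/2,  H_2 = 0.

Order the vertices as P < Q < R < S < T < U < V < W < X. Listing each simplex with vertices in this order, K has dimension 2 with simplices:

  0-simplices (9): P, Q, R, S, T, U, V, W, X
  1-simplices (18): PQ, PS, PT, PV, PW, QS, QT, QV, QW, RU, RX, ST, SV, SW, TV, TW, UX, VW
  2-simplices (10): PQT, PQW, PSV, PSW, PTV, QST, QSV, QVW, STW, TVW

Hence C_0 ≅ Z^9, C_1 ≅ Z^18, C_2 ≅ Z^10.

The boundary map ∂_1: C_1 → C_0 sends each edge [p,q] (with p < q) to q − p. For instance
  ∂QV = V − Q.
The resulting 9×18 matrix has rank 7, and its Smith normal form has invariant factors (1,1,1,1,1,1,1).

Boundary ∂_2: C_2 → C_1 sends each 2-simplex [p,q,r] to [q,r] − [p,r] + [p,q]. For instance
  ∂TVW = VW − TW + TV,
  ∂PTV = TV − PV + PT.
The resulting 18×10 matrix has rank 10, and its Smith normal form has invariant factors (1,1,1,1,1,1,1,1,1,2).

Computing H_k = (kernel of ∂_k) / (image of ∂_{k+1}):

  H_0: rank C_0 − rank ∂_1 = 9 − 7 = 2, and the invariant factors of ∂_1 are all 1, so H_0 = Z^2.
  H_1: rank ker ∂_1 − rank ∂_2 = (18 − 7) − 10 = 1, and ∂_2 has invariant factor 2 > 1, so H_1 = Z ⊕ Z/2.
  H_2: rank ker ∂_2 − rank ∂_3 = (10 − 10) − 0 = 0, and there is no ∂_3, so H_2 = 0.

As a check, the Euler characteristic is 9 − 18 + 10 = 1, which agrees with 2 − 1 + 0 = 1.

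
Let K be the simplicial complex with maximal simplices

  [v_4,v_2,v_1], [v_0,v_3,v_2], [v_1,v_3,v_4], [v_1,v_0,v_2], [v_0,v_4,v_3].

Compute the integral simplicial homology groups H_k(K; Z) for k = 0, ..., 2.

Fix the vertex order v_0 < v_1 < v_2 < v_3 < v_4 and write every simplex with vertices in increasing order. Then dim K = 2 and the simplices of K are:

  0-simplices (5): [v_0], [v_1], [v_2], [v_3], [v_4]
  1-simplices (10): [v_0,v_1], [v_0,v_2], [v_0,v_3], [v_0,v_4], [v_1,v_2], [v_1,v_3], [v_1,v_4], [v_2,v_3], [v_2,v_4], [v_3,v_4]
  2-simplices (5): [v_0,v_1,v_2], [v_0,v_2,v_3], [v_0,v_3,v_4], [v_1,v_2,v_4], [v_1,v_3,v_4]

Hence C_0 ≅ Z^5, C_1 ≅ Z^10, C_2 ≅ Z^5.

Boundary ∂_1: C_1 → C_0 is given by ∂[p,q] = [q] − [p].
This gives a 5×10 integer matrix of rank 4; reducing to Smith normal form yields diagonal entries (1,1,1,1).

The boundary map ∂_2: C_2 → C_1 maps a triangle to the signed sum of its edges. For instance
  ∂[v_0,v_3,v_4] = [v_3,v_4] − [v_0,v_4] + [v_0,v_3],
  ∂[v_0,v_2,v_3] = [v_2,v_3] − [v_0,v_3] + [v_0,v_2].
The 10×5 boundary matrix has rank 5 and Smith normal form diag(1,1,1,1,1).

Computing H_k = (kernel of ∂_k) / (image of ∂_{k+1}):

  H_0: rank C_0 − rank ∂_1 = 5 − 4 = 1, and the invariant factors of ∂_1 are all 1, so H_0 = Z.
  H_1: rank ker ∂_1 − rank ∂_2 = (10 − 4) − 5 = 1, and the invariant factors of ∂_2 are all 1, so H_1 = Z.
  H_2: rank ker ∂_2 − rank ∂_3 = (5 − 5) − 0 = 0, and there is no ∂_3, so H_2 = 0.

As a check, the Euler characteristic is 5 − 10 + 5 = 0, which agrees with 1 − 1 + 0 = 0.
(K is a triangulation of the Möbius band.)

H_0 = Z,  H_1 = Z,  H_2 = 0.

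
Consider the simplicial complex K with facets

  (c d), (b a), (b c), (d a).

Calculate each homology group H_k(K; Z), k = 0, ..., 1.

H_0 = Z,  H_1 = Z.

K has 4 vertices, 4 edges.
rank ∂_0 = 0, rank ∂_1 = 3 ⇒ b_0 = 4 − 0 − 3 = 1; all invariant factors of ∂_1 are 1 so no torsion. So H_0 ≅ Z.
rank ∂_1 = 3, rank ∂_2 = 0 ⇒ b_1 = 4 − 3 − 0 = 1. So H_1 ≅ Z.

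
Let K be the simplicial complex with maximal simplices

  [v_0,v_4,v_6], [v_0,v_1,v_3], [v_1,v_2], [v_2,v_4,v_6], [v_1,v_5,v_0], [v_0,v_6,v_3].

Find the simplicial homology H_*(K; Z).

We work with the vertex ordering v_0 < v_1 < v_2 < v_3 < v_4 < v_5 < v_6. The simplices of K, each written with vertices in increasing order, are:

  0-simplices (7): [v_0], [v_1], [v_2], [v_3], [v_4], [v_5], [v_6]
  1-simplices (12): [v_0,v_1], [v_0,v_3], [v_0,v_4], [v_0,v_5], [v_0,v_6], [v_1,v_2], [v_1,v_3], [v_1,v_5], [v_2,v_4], [v_2,v_6], [v_3,v_6], [v_4,v_6]
  2-simplices (5): [v_0,v_1,v_3], [v_0,v_1,v_5], [v_0,v_3,v_6], [v_0,v_4,v_6], [v_2,v_4,v_6]

so the chain groups are C_0 ≅ Z^7, C_1 ≅ Z^12, C_2 ≅ Z^5.

∂_1: C_1 → C_0 sends each edge [p,q] (with p < q) to q − p. For instance
  ∂[v_2,v_6] = [v_6] − [v_2].
The resulting 7×12 matrix has rank 6, and its Smith normal form has invariant factors (1,1,1,1,1,1).

The boundary map ∂_2: C_2 → C_1 acts by ∂[p,q,r] = [q,r] − [p,r] + [p,q]. For instance
  ∂[v_0,v_3,v_6] = [v_3,v_6] − [v_0,v_6] + [v_0,v_3],
  ∂[v_0,v_1,v_3] = [v_1,v_3] − [v_0,v_3] + [v_0,v_1].
As a 12×5 matrix over Z this has rank 5, with invariant factors (1,1,1,1,1).

Computing H_k = (kernel of ∂_k) / (image of ∂_{k+1}):

  H_0: rank C_0 − rank ∂_1 = 7 − 6 = 1, and the invariant factors of ∂_1 are all 1, so H_0 = Z.
  H_1: rank ker ∂_1 − rank ∂_2 = (12 − 6) − 5 = 1, and the invariant factors of ∂_2 are all 1, so H_1 = Z.
  H_2: rank ker ∂_2 − rank ∂_3 = (5 − 5) − 0 = 0, and there is no ∂_3, so H_2 = 0.

H_0 = Z,  H_1 = Z,  H_2 = 0.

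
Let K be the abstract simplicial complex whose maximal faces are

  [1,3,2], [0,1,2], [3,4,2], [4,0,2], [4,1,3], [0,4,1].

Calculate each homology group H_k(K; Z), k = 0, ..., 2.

H_0 ≅ Z,  H_1 = 0,  H_2 ≅ Z.

Fix the vertex order 0 < 1 < 2 < 3 < 4 and write every simplex with vertices in increasing order. Then dim K = 2 and the simplices of K are:

  0-simplices (5): [0], [1], [2], [3], [4]
  1-simplices (9): [0,1], [0,2], [0,4], [1,2], [1,3], [1,4], [2,3], [2,4], [3,4]
  2-simplices (6): [0,1,2], [0,1,4], [0,2,4], [1,2,3], [1,3,4], [2,3,4]

so the chain groups are C_0 ≅ Z^5, C_1 ≅ Z^9, C_2 ≅ Z^6.

Boundary ∂_1: C_1 → C_0 maps an edge to its endpoints' difference, ∂[p,q] = q − p.
As a 5×9 matrix over Z this has rank 4, with invariant factors (1,1,1,1).

Boundary ∂_2: C_2 → C_1 maps a triangle to the signed sum of its edges. For instance
  ∂[0,1,2] = [1,2] − [0,2] + [0,1],
  ∂[2,3,4] = [3,4] − [2,4] + [2,3].
This gives a 9×6 integer matrix of rank 5; reducing to Smith normal form yields diagonal entries (1,1,1,1,1).

Now H_k = ker ∂_k / im ∂_{k+1}, so:

  H_0: rank C_0 − rank ∂_1 = 5 − 4 = 1, and the invariant factors of ∂_1 are all 1, so H_0 = Z.
  H_1: rank ker ∂_1 − rank ∂_2 = (9 − 4) − 5 = 0, and the invariant factors of ∂_2 are all 1, so H_1 = 0.
  H_2: rank ker ∂_2 − rank ∂_3 = (6 − 5) − 0 = 1, and there is no ∂_3, so H_2 = Z.

As a check, the Euler characteristic is 5 − 9 + 6 = 2, which agrees with 1 − 0 + 1 = 2.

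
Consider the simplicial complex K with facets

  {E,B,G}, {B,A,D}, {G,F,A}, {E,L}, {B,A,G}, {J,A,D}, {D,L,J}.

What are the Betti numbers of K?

b_0 = 1, b_1 = 1, b_2 = 0.

Take the total order A < B < D < E < F < G < J < L on the vertex set. Then K (dimension 2) consists of the simplices:

  0-simplices (8): A, B, D, E, F, G, J, L
  1-simplices (14): AB, AD, AF, AG, AJ, BD, BE, BG, DJ, DL, EG, EL, FG, JL
  2-simplices (6): ABD, ABG, ADJ, AFG, BEG, DJL

giving chain groups C_0 ≅ Z^8, C_1 ≅ Z^14, C_2 ≅ Z^6.

Boundary ∂_1: C_1 → C_0 is given by ∂[p,q] = [q] − [p]. For instance
  ∂EL = L − E.
This gives a 8×14 integer matrix of rank 7; reducing to Smith normal form yields diagonal entries (1,1,1,1,1,1,1).

Boundary ∂_2: C_2 → C_1 sends each 2-simplex [p,q,r] to [q,r] − [p,r] + [p,q]. For instance
  ∂BEG = EG − BG + BE,
  ∂ABD = BD − AD + AB.
As a 14×6 matrix over Z this has rank 6, with invariant factors (1,1,1,1,1,1).

From H_k ≅ ker(∂_k) / im(∂_{k+1}) we obtain:

  H_0: rank C_0 − rank ∂_1 = 8 − 7 = 1, and the invariant factors of ∂_1 are all 1, so H_0 ≅ Z.
  H_1: rank ker ∂_1 − rank ∂_2 = (14 − 7) − 6 = 1, and the invariant factors of ∂_2 are all 1, so H_1 ≅ Z.
  H_2: rank ker ∂_2 − rank ∂_3 = (6 − 6) − 0 = 0, and there is no ∂_3, so H_2 ≅ 0.

Hence the Betti numbers are b_0 = 1, b_1 = 1, b_2 = 0.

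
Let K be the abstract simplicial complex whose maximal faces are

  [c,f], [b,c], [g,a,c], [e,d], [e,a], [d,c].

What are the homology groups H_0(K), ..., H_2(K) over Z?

H_0 = Z,  H_1 = Z,  H_2 = 0.

Order the vertices as a < b < c < d < e < f < g. Listing each simplex with vertices in this order, K has dimension 2 with simplices:

  0-simplices (7): a, b, c, d, e, f, g
  1-simplices (8): ac, ae, ag, bc, cd, cf, cg, de
  2-simplices (1): acg

Hence C_0 ≅ Z^7, C_1 ≅ Z^8, C_2 ≅ Z^1.

∂_1: C_1 → C_0 maps an edge to its endpoints' difference, ∂[p,q] = q − p. For instance
  ∂cd = d − c.
As a 7×8 matrix over Z this has rank 6, with invariant factors (1,1,1,1,1,1).

∂_2: C_2 → C_1 acts by ∂[p,q,r] = [q,r] − [p,r] + [p,q]. For instance
  ∂acg = cg − ag + ac.
This gives a 8×1 integer matrix of rank 1; reducing to Smith normal form yields diagonal entries (1).

From H_k ≅ ker(∂_k) / im(∂_{k+1}) we obtain:

  H_0: rank C_0 − rank ∂_1 = 7 − 6 = 1, and the invariant factors of ∂_1 are all 1, so H_0 = Z.
  H_1: rank ker ∂_1 − rank ∂_2 = (8 − 6) − 1 = 1, and the invariant factors of ∂_2 are all 1, so H_1 = Z.
  H_2: rank ker ∂_2 − rank ∂_3 = (1 − 1) − 0 = 0, and there is no ∂_3, so H_2 = 0.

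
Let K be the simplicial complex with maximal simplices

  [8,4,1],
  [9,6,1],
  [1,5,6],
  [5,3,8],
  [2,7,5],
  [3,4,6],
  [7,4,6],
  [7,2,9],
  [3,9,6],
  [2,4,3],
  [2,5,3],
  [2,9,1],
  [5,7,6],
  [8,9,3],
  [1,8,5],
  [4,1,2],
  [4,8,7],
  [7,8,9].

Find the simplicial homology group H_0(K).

H_0 = Z.

Take the total order 1 < 2 < 3 < 4 < 5 < 6 < 7 < 8 < 9 on the vertex set. Then K (dimension 2) consists of the simplices:

  0-simplices (9): [1], [2], [3], [4], [5], [6], [7], [8], [9]
  1-simplices (27): (27 of them)
  2-simplices (18): [1,2,4], [1,2,9], [1,4,8], [1,5,6], [1,5,8], [1,6,9], [2,3,4], [2,3,5], [2,5,7], [2,7,9], [3,4,6], [3,5,8], [3,6,9], [3,8,9], [4,6,7], [4,7,8], [5,6,7], [7,8,9]

Hence C_0 ≅ Z^9, C_1 ≅ Z^27, C_2 ≅ Z^18.

Boundary ∂_1: C_1 → C_0 is given by ∂[p,q] = [q] − [p]. For instance
  ∂[3,9] = [9] − [3].
The resulting 9×27 matrix has rank 8, and its Smith normal form has invariant factors (1,1,1,1,1,1,1,1).

The boundary map ∂_2: C_2 → C_1 acts by ∂[p,q,r] = [q,r] − [p,r] + [p,q]. For instance
  ∂[2,3,4] = [3,4] − [2,4] + [2,3],
  ∂[5,6,7] = [6,7] − [5,7] + [5,6].
This gives a 27×18 integer matrix of rank 17; reducing to Smith normal form yields diagonal entries (1,1,1,1,1,1,1,1,1,1,1,1,1,1,1,1,1).

Computing H_k = (kernel of ∂_k) / (image of ∂_{k+1}):

  H_0: rank C_0 − rank ∂_1 = 9 − 8 = 1, and the invariant factors of ∂_1 are all 1, so H_0 ≅ Z.

(K is a triangulation of the torus T^2.)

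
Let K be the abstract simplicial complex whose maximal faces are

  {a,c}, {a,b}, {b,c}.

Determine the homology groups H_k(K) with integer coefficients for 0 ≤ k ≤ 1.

H_0 ≅ Z,  H_1 ≅ Z.

Take the total order a < b < c on the vertex set. Then K (dimension 1) consists of the simplices:

  0-simplices (3): a, b, c
  1-simplices (3): ab, ac, bc

Hence C_0 ≅ Z^3, C_1 ≅ Z^3.

The boundary map ∂_1: C_1 → C_0 is given by ∂[p,q] = [q] − [p].
The 3×3 boundary matrix has rank 2 and Smith normal form diag(1,1).

From H_k ≅ ker(∂_k) / im(∂_{k+1}) we obtain:

  H_0: rank C_0 − rank ∂_1 = 3 − 2 = 1, and the invariant factors of ∂_1 are all 1, so H_0 ≅ Z.
  H_1: rank ker ∂_1 − rank ∂_2 = (3 − 2) − 0 = 1, and there is no ∂_2, so H_1 ≅ Z.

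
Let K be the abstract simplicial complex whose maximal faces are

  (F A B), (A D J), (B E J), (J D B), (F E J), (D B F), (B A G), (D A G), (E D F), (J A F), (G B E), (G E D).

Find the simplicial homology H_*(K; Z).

Take the total order A < B < D < E < F < G < J on the vertex set. Then K (dimension 2) consists of the simplices:

  0-simplices (7): A, B, D, E, F, G, J
  1-simplices (18): AB, AD, AF, AG, AJ, BD, BE, BF, BG, BJ, DE, DF, DG, DJ, EF, EG, EJ, FJ
  2-simplices (12): ABF, ABG, ADG, ADJ, AFJ, BDF, BDJ, BEG, BEJ, DEF, DEG, EFJ

Hence C_0 ≅ Z^7, C_1 ≅ Z^18, C_2 ≅ Z^12.

Boundary ∂_1: C_1 → C_0 is given by ∂[p,q] = [q] − [p]. For instance
  ∂DJ = J − D.
The resulting 7×18 matrix has rank 6, and its Smith normal form has invariant factors (1,1,1,1,1,1).

∂_2: C_2 → C_1 sends each 2-simplex [p,q,r] to [q,r] − [p,r] + [p,q]. For instance
  ∂ADG = DG − AG + AD,
  ∂EFJ = FJ − EJ + EF.
This gives a 18×12 integer matrix of rank 12; reducing to Smith normal form yields diagonal entries (1,1,1,1,1,1,1,1,1,1,1,2).

From H_k ≅ ker(∂_k) / im(∂_{k+1}) we obtain:

  H_0: rank C_0 − rank ∂_1 = 7 − 6 = 1, and the invariant factors of ∂_1 are all 1, so H_0 ≅ Z.
  H_1: rank ker ∂_1 − rank ∂_2 = (18 − 6) − 12 = 0, and ∂_2 has invariant factor 2 > 1, so H_1 ≅ Z/2.
  H_2: rank ker ∂_2 − rank ∂_3 = (12 − 12) − 0 = 0, and there is no ∂_3, so H_2 ≅ 0.

(K is a triangulation of the real projective plane RP^2.)

H_0 = Z,  H_1 = Z/2,  H_2 = 0.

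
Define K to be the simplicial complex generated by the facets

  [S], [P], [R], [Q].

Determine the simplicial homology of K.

H_0 = Z^4.

We work with the vertex ordering P < Q < R < S. The simplices of K, each written with vertices in increasing order, are:

  0-simplices (4): P, Q, R, S

giving chain groups C_0 ≅ Z^4.

Reading off H_k = ker ∂_k / im ∂_{k+1}:

  H_0: rank C_0 − rank ∂_1 = 4 − 0 = 4, and there is no ∂_1, so H_0 = Z^4.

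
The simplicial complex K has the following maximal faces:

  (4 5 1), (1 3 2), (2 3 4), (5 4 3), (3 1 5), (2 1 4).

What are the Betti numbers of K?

Order the vertices as 1 < 2 < 3 < 4 < 5. Listing each simplex with vertices in this order, K has dimension 2 with simplices:

  0-simplices (5): [1], [2], [3], [4], [5]
  1-simplices (9): [1,2], [1,3], [1,4], [1,5], [2,3], [2,4], [3,4], [3,5], [4,5]
  2-simplices (6): [1,2,3], [1,2,4], [1,3,5], [1,4,5], [2,3,4], [3,4,5]

so the chain groups are C_0 ≅ Z^5, C_1 ≅ Z^9, C_2 ≅ Z^6.

The boundary map ∂_1: C_1 → C_0 sends each edge [p,q] (with p < q) to q − p. For instance
  ∂[2,3] = [3] − [2].
As a 5×9 matrix over Z this has rank 4, with invariant factors (1,1,1,1).

The boundary map ∂_2: C_2 → C_1 acts by ∂[p,q,r] = [q,r] − [p,r] + [p,q]. For instance
  ∂[1,2,4] = [2,4] − [1,4] + [1,2],
  ∂[3,4,5] = [4,5] − [3,5] + [3,4].
The resulting 9×6 matrix has rank 5, and its Smith normal form has invariant factors (1,1,1,1,1).

Computing H_k = (kernel of ∂_k) / (image of ∂_{k+1}):

  H_0: rank C_0 − rank ∂_1 = 5 − 4 = 1, and the invariant factors of ∂_1 are all 1, so H_0 = Z.
  H_1: rank ker ∂_1 − rank ∂_2 = (9 − 4) − 5 = 0, and the invariant factors of ∂_2 are all 1, so H_1 = 0.
  H_2: rank ker ∂_2 − rank ∂_3 = (6 − 5) − 0 = 1, and there is no ∂_3, so H_2 = Z.

As a check, the Euler characteristic is 5 − 9 + 6 = 2, which agrees with 1 − 0 + 1 = 2.

Hence the Betti numbers are b_0 = 1, b_1 = 0, b_2 = 1.

b_0 = 1, b_1 = 0, b_2 = 1.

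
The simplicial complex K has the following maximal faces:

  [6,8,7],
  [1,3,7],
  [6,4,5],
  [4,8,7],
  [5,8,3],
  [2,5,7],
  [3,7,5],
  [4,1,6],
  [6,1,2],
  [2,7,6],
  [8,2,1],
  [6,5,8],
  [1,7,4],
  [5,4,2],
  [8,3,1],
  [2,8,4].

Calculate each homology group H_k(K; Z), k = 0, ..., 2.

H_0 = Z,  H_1 = Z^2,  H_2 = Z.

Take the total order 1 < 2 < 3 < 4 < 5 < 6 < 7 < 8 on the vertex set. Then K (dimension 2) consists of the simplices:

  0-simplices (8): [1], [2], [3], [4], [5], [6], [7], [8]
  1-simplices (24): (24 of them)
  2-simplices (16): [1,2,6], [1,2,8], [1,3,7], [1,3,8], [1,4,6], [1,4,7], [2,4,5], [2,4,8], [2,5,7], [2,6,7], [3,5,7], [3,5,8], [4,5,6], [4,7,8], [5,6,8], [6,7,8]

giving chain groups C_0 ≅ Z^8, C_1 ≅ Z^24, C_2 ≅ Z^16.

The boundary map ∂_1: C_1 → C_0 sends each edge [p,q] (with p < q) to q − p. For instance
  ∂[1,2] = [2] − [1].
This gives a 8×24 integer matrix of rank 7; reducing to Smith normal form yields diagonal entries (1,1,1,1,1,1,1).

Boundary ∂_2: C_2 → C_1 sends each 2-simplex [p,q,r] to [q,r] − [p,r] + [p,q]. For instance
  ∂[2,4,5] = [4,5] − [2,5] + [2,4],
  ∂[6,7,8] = [7,8] − [6,8] + [6,7].
As a 24×16 matrix over Z this has rank 15, with invariant factors (1,1,1,1,1,1,1,1,1,1,1,1,1,1,1).

Now H_k = ker ∂_k / im ∂_{k+1}, so:

  H_0: rank C_0 − rank ∂_1 = 8 − 7 = 1, and the invariant factors of ∂_1 are all 1, so H_0 = Z.
  H_1: rank ker ∂_1 − rank ∂_2 = (24 − 7) − 15 = 2, and the invariant factors of ∂_2 are all 1, so H_1 = Z^2.
  H_2: rank ker ∂_2 − rank ∂_3 = (16 − 15) − 0 = 1, and there is no ∂_3, so H_2 = Z.

(K is a triangulation of the torus T^2.)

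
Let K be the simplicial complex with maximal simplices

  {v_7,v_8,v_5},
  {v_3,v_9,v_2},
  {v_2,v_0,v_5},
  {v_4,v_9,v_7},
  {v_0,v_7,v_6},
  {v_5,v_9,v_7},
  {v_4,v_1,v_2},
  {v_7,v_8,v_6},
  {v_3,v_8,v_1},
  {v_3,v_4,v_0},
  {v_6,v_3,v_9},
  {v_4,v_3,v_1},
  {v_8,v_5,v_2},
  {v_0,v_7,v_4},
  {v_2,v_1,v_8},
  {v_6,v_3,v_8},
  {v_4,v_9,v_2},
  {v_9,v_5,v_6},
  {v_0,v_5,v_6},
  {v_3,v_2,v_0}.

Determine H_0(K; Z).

H_0 ≅ Z.

K has 10 vertices, 30 edges, 20 triangles.
rank ∂_0 = 0, rank ∂_1 = 9 ⇒ b_0 = 10 − 0 − 9 = 1; all invariant factors of ∂_1 are 1 so no torsion. So H_0 ≅ Z.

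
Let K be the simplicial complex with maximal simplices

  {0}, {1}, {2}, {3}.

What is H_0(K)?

H_0 ≅ Z^4.

Order the vertices as 0 < 1 < 2 < 3. Listing each simplex with vertices in this order, K has dimension 0 with simplices:

  0-simplices (4): [0], [1], [2], [3]

giving chain groups C_0 ≅ Z^4.

From H_k ≅ ker(∂_k) / im(∂_{k+1}) we obtain:

  H_0: rank C_0 − rank ∂_1 = 4 − 0 = 4, and there is no ∂_1, so H_0 ≅ Z^4.

(K is a triangulation of a set of 4 points.)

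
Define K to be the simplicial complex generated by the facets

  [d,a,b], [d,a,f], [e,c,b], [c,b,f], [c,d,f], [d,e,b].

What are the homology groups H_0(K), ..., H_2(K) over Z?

Fix the vertex order a < b < c < d < e < f and write every simplex with vertices in increasing order. Then dim K = 2 and the simplices of K are:

  0-simplices (6): a, b, c, d, e, f
  1-simplices (12): ab, ad, af, bc, bd, be, bf, cd, ce, cf, de, df
  2-simplices (6): abd, adf, bce, bcf, bde, cdf

giving chain groups C_0 ≅ Z^6, C_1 ≅ Z^12, C_2 ≅ Z^6.

Boundary ∂_1: C_1 → C_0 sends each edge [p,q] (with p < q) to q − p. For instance
  ∂cd = d − c.
The 6×12 boundary matrix has rank 5 and Smith normal form diag(1,1,1,1,1).

Boundary ∂_2: C_2 → C_1 maps a triangle to the signed sum of its edges. For instance
  ∂adf = df − af + ad,
  ∂bcf = cf − bf + bc.
The resulting 12×6 matrix has rank 6, and its Smith normal form has invariant factors (1,1,1,1,1,1).

Now H_k = ker ∂_k / im ∂_{k+1}, so:

  H_0: rank C_0 − rank ∂_1 = 6 − 5 = 1, and the invariant factors of ∂_1 are all 1, so H_0 = Z.
  H_1: rank ker ∂_1 − rank ∂_2 = (12 − 5) − 6 = 1, and the invariant factors of ∂_2 are all 1, so H_1 = Z.
  H_2: rank ker ∂_2 − rank ∂_3 = (6 − 6) − 0 = 0, and there is no ∂_3, so H_2 = 0.

H_0 = Z,  H_1 = Z,  H_2 = 0.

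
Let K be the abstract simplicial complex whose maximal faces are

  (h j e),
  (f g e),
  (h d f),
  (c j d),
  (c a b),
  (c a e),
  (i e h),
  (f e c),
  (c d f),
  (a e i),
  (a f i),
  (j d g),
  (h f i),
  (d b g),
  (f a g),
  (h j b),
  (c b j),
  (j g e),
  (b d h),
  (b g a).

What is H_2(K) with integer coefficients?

Take the total order a < b < c < d < e < f < g < h < i < j on the vertex set. Then K (dimension 2) consists of the simplices:

  0-simplices (10): a, b, c, d, e, f, g, h, i, j
  1-simplices (30): ab, ac, ae, af, ag, ai, bc, bd, bg, bh, bj, cd, ce, cf, cj, df, dg, dh, dj, ef, eg, eh, ei, ej, fg, fh, fi, gj, hi, hj
  2-simplices (20): abc, abg, ace, aei, afg, afi, bcj, bdg, bdh, bhj, cdf, cdj, cef, dfh, dgj, efg, egj, ehi, ehj, fhi

so the chain groups are C_0 ≅ Z^10, C_1 ≅ Z^30, C_2 ≅ Z^20.

Boundary ∂_1: C_1 → C_0 maps an edge to its endpoints' difference, ∂[p,q] = q − p. For instance
  ∂gj = j − g.
The resulting 10×30 matrix has rank 9, and its Smith normal form has invariant factors (1,1,1,1,1,1,1,1,1).

∂_2: C_2 → C_1 sends each 2-simplex [p,q,r] to [q,r] − [p,r] + [p,q]. For instance
  ∂afi = fi − ai + af,
  ∂ehi = hi − ei + eh.
The resulting 30×20 matrix has rank 20, and its Smith normal form has invariant factors (1,1,1,1,1,1,1,1,1,1,1,1,1,1,1,1,1,1,1,2).

Reading off H_k = ker ∂_k / im ∂_{k+1}:

  H_2: rank ker ∂_2 − rank ∂_3 = (20 − 20) − 0 = 0, and there is no ∂_3, so H_2 ≅ 0.

(K is a triangulation of the Klein bottle.)

H_2 ≅ 0.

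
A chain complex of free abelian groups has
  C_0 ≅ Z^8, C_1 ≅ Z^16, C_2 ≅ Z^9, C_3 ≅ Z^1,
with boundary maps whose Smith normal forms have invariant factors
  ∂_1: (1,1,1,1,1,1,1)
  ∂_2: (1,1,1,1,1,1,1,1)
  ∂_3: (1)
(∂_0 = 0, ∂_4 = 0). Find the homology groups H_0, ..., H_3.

H_0: b_0 = 8 − 0 − 7 = 1; torsion from ∂_1 factors > 1: none. So H_0 = Z.
H_1: b_1 = 16 − 7 − 8 = 1; torsion from ∂_2 factors > 1: none. So H_1 = Z.
H_2: b_2 = 9 − 8 − 1 = 0; torsion from ∂_3 factors > 1: none. So H_2 = 0.
H_3: b_3 = 1 − 1 − 0 = 0; torsion from ∂_4 factors > 1: none. So H_3 = 0.

H_0 = Z,  H_1 = Z,  H_2 = 0,  H_3 = 0.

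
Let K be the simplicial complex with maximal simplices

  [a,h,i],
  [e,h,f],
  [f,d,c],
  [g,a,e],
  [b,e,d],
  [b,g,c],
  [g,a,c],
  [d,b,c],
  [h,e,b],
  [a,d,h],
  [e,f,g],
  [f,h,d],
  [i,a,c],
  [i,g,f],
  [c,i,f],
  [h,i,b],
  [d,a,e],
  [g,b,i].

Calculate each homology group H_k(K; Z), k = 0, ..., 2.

H_0 ≅ Z,  H_1 ≅ Z ⊕ Z_2,  H_2 = 0.

Take the total order a < b < c < d < e < f < g < h < i on the vertex set. Then K (dimension 2) consists of the simplices:

  0-simplices (9): a, b, c, d, e, f, g, h, i
  1-simplices (27): ac, ad, ae, ag, ah, ai, bc, bd, be, bg, bh, bi, cd, cf, cg, ci, de, df, dh, ef, eg, eh, fg, fh, fi, gi, hi
  2-simplices (18): acg, aci, ade, adh, aeg, ahi, bcd, bcg, bde, beh, bgi, bhi, cdf, cfi, dfh, efg, efh, fgi

giving chain groups C_0 ≅ Z^9, C_1 ≅ Z^27, C_2 ≅ Z^18.

The boundary map ∂_1: C_1 → C_0 sends each edge [p,q] (with p < q) to q − p.
The resulting 9×27 matrix has rank 8, and its Smith normal form has invariant factors (1,1,1,1,1,1,1,1).

Boundary ∂_2: C_2 → C_1 sends each 2-simplex [p,q,r] to [q,r] − [p,r] + [p,q]. For instance
  ∂bcd = cd − bd + bc,
  ∂ade = de − ae + ad.
The 27×18 boundary matrix has rank 18 and Smith normal form diag(1,1,1,1,1,1,1,1,1,1,1,1,1,1,1,1,1,2).

Reading off H_k = ker ∂_k / im ∂_{k+1}:

  H_0: rank C_0 − rank ∂_1 = 9 − 8 = 1, and the invariant factors of ∂_1 are all 1, so H_0 ≅ Z.
  H_1: rank ker ∂_1 − rank ∂_2 = (27 − 8) − 18 = 1, and ∂_2 has invariant factor 2 > 1, so H_1 ≅ Z ⊕ Z_2.
  H_2: rank ker ∂_2 − rank ∂_3 = (18 − 18) − 0 = 0, and there is no ∂_3, so H_2 ≅ 0.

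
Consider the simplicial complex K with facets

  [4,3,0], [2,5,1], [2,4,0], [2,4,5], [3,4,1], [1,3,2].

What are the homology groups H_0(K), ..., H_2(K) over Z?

H_0 = Z,  H_1 = Z,  H_2 = 0.

Take the total order 0 < 1 < 2 < 3 < 4 < 5 on the vertex set. Then K (dimension 2) consists of the simplices:

  0-simplices (6): [0], [1], [2], [3], [4], [5]
  1-simplices (12): [0,2], [0,3], [0,4], [1,2], [1,3], [1,4], [1,5], [2,3], [2,4], [2,5], [3,4], [4,5]
  2-simplices (6): [0,2,4], [0,3,4], [1,2,3], [1,2,5], [1,3,4], [2,4,5]

giving chain groups C_0 ≅ Z^6, C_1 ≅ Z^12, C_2 ≅ Z^6.

The boundary map ∂_1: C_1 → C_0 maps an edge to its endpoints' difference, ∂[p,q] = q − p. For instance
  ∂[1,2] = [2] − [1].
As a 6×12 matrix over Z this has rank 5, with invariant factors (1,1,1,1,1).

∂_2: C_2 → C_1 sends each 2-simplex [p,q,r] to [q,r] − [p,r] + [p,q]. For instance
  ∂[0,2,4] = [2,4] − [0,4] + [0,2],
  ∂[1,3,4] = [3,4] − [1,4] + [1,3].
The resulting 12×6 matrix has rank 6, and its Smith normal form has invariant factors (1,1,1,1,1,1).

Computing H_k = (kernel of ∂_k) / (image of ∂_{k+1}):

  H_0: rank C_0 − rank ∂_1 = 6 − 5 = 1, and the invariant factors of ∂_1 are all 1, so H_0 = Z.
  H_1: rank ker ∂_1 − rank ∂_2 = (12 − 5) − 6 = 1, and the invariant factors of ∂_2 are all 1, so H_1 = Z.
  H_2: rank ker ∂_2 − rank ∂_3 = (6 − 6) − 0 = 0, and there is no ∂_3, so H_2 = 0.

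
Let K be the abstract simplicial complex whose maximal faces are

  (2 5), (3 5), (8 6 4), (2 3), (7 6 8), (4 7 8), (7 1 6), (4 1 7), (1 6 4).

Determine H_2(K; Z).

H_2 = Z.

Order the vertices as 1 < 2 < 3 < 4 < 5 < 6 < 7 < 8. Listing each simplex with vertices in this order, K has dimension 2 with simplices:

  0-simplices (8): [1], [2], [3], [4], [5], [6], [7], [8]
  1-simplices (12): [1,4], [1,6], [1,7], [2,3], [2,5], [3,5], [4,6], [4,7], [4,8], [6,7], [6,8], [7,8]
  2-simplices (6): [1,4,6], [1,4,7], [1,6,7], [4,6,8], [4,7,8], [6,7,8]

Hence C_0 ≅ Z^8, C_1 ≅ Z^12, C_2 ≅ Z^6.

∂_1: C_1 → C_0 sends each edge [p,q] (with p < q) to q − p.
This gives a 8×12 integer matrix of rank 6; reducing to Smith normal form yields diagonal entries (1,1,1,1,1,1).

Boundary ∂_2: C_2 → C_1 maps a triangle to the signed sum of its edges. For instance
  ∂[1,6,7] = [6,7] − [1,7] + [1,6],
  ∂[6,7,8] = [7,8] − [6,8] + [6,7].
As a 12×6 matrix over Z this has rank 5, with invariant factors (1,1,1,1,1).

Now H_k = ker ∂_k / im ∂_{k+1}, so:

  H_2: rank ker ∂_2 − rank ∂_3 = (6 − 5) − 0 = 1, and there is no ∂_3, so H_2 ≅ Z.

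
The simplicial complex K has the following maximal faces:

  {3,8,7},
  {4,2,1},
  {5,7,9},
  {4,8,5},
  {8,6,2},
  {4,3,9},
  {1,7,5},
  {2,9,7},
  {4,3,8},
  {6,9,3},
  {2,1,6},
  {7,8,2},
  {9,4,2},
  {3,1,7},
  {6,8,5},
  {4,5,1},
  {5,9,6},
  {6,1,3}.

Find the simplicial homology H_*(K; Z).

Fix the vertex order 1 < 2 < 3 < 4 < 5 < 6 < 7 < 8 < 9 and write every simplex with vertices in increasing order. Then dim K = 2 and the simplices of K are:

  0-simplices (9): [1], [2], [3], [4], [5], [6], [7], [8], [9]
  1-simplices (27): (27 of them)
  2-simplices (18): [1,2,4], [1,2,6], [1,3,6], [1,3,7], [1,4,5], [1,5,7], [2,4,9], [2,6,8], [2,7,8], [2,7,9], [3,4,8], [3,4,9], [3,6,9], [3,7,8], [4,5,8], [5,6,8], [5,6,9], [5,7,9]

giving chain groups C_0 ≅ Z^9, C_1 ≅ Z^27, C_2 ≅ Z^18.

The boundary map ∂_1: C_1 → C_0 is given by ∂[p,q] = [q] − [p].
This gives a 9×27 integer matrix of rank 8; reducing to Smith normal form yields diagonal entries (1,1,1,1,1,1,1,1).

The boundary map ∂_2: C_2 → C_1 maps a triangle to the signed sum of its edges. For instance
  ∂[3,7,8] = [7,8] − [3,8] + [3,7],
  ∂[1,3,7] = [3,7] − [1,7] + [1,3].
This gives a 27×18 integer matrix of rank 17; reducing to Smith normal form yields diagonal entries (1,1,1,1,1,1,1,1,1,1,1,1,1,1,1,1,1).

Computing H_k = (kernel of ∂_k) / (image of ∂_{k+1}):

  H_0: rank C_0 − rank ∂_1 = 9 − 8 = 1, and the invariant factors of ∂_1 are all 1, so H_0 ≅ Z.
  H_1: rank ker ∂_1 − rank ∂_2 = (27 − 8) − 17 = 2, and the invariant factors of ∂_2 are all 1, so H_1 ≅ Z^2.
  H_2: rank ker ∂_2 − rank ∂_3 = (18 − 17) − 0 = 1, and there is no ∂_3, so H_2 ≅ Z.

H_0 ≅ Z,  H_1 ≅ Z^2,  H_2 ≅ Z.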